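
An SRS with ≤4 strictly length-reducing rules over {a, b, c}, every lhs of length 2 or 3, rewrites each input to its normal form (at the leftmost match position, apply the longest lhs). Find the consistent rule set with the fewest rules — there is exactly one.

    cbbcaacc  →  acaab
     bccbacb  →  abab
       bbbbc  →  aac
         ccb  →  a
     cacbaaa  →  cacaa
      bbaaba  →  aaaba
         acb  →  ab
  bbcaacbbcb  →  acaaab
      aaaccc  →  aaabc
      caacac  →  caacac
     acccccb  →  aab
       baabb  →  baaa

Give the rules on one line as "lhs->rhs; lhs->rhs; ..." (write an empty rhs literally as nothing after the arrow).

bb->a; cb->b; cba->c; cc->b

  | cbbcaacc => bbcaacc => acaacc => acaab
  | bccbacb => bbbacb => abacb => abab
  | bbbbc => abbc => aac
  | ccb => bb => a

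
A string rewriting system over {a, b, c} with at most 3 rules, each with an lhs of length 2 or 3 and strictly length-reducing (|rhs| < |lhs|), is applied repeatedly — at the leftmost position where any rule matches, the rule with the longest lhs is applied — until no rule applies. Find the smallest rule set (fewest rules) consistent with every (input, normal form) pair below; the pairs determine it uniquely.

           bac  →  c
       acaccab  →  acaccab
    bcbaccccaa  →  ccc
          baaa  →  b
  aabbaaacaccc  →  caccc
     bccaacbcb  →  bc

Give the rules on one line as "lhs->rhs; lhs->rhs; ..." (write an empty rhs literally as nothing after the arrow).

  | bac => c
  | acaccab
  | bcbaccccaa => baccccaa => ccccaa => ccccb => ccc
  | baaa => aa => b

aa->b; ba->; cb->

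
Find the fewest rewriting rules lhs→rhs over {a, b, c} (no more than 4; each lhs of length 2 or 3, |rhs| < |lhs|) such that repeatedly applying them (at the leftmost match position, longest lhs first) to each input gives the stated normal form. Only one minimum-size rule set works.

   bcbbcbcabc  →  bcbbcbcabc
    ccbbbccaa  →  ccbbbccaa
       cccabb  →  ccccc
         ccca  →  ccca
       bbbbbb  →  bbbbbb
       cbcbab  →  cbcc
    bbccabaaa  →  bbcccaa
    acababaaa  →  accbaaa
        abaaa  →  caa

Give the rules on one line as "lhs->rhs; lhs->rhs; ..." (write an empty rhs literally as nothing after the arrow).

aba->c; abb->cc; bab->c

  | bcbbcbcabc
  | ccbbbccaa
  | cccabb => ccccc
  | ccca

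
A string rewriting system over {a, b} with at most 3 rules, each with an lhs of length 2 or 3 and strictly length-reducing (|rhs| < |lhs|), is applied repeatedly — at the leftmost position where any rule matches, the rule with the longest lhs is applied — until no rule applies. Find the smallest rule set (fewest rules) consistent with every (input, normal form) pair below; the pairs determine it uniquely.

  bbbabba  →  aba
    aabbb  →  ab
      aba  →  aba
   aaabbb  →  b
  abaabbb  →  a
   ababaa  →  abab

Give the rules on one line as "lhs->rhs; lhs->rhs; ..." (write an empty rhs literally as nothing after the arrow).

aa->; bb->a

  | bbbabba => ababba => abaaa => aba
  | aabbb => bbb => ab
  | aba
  | aaabbb => abbb => aab => b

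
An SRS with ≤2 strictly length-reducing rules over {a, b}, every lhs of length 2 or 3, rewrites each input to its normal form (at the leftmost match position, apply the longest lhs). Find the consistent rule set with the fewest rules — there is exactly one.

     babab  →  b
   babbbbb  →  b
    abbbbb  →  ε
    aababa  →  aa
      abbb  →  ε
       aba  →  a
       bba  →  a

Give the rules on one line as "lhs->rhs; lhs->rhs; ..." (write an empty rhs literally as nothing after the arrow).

ab->; bb->

  | babab => bab => b
  | babbbbb => bbbbb => bbb => b
  | abbbbb => bbbb => bb => ε
  | aababa => aaba => aa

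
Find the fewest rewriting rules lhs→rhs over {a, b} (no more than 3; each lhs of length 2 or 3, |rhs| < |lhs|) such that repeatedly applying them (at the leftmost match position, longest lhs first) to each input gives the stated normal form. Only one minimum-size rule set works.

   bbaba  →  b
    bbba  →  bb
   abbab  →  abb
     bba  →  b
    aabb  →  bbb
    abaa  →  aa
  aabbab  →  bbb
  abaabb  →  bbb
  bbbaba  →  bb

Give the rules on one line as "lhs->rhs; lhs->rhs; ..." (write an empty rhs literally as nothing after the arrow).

aab->bb; ba->

  | bbaba => bba => b
  | bbba => bb
  | abbab => abb
  | bba => b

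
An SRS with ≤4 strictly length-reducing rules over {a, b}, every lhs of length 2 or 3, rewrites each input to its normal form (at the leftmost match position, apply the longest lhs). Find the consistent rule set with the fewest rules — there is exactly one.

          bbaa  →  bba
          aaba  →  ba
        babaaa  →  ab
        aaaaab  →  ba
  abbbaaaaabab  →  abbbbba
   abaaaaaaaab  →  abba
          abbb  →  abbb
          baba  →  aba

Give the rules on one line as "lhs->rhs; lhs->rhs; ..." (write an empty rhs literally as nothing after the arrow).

  | bbaa => bba
  | aaba => baa => ba
  | babaaa => abaaa => ab
  | aaaaab => aab => ba

aa->a; aaa->; aab->ba; bab->ab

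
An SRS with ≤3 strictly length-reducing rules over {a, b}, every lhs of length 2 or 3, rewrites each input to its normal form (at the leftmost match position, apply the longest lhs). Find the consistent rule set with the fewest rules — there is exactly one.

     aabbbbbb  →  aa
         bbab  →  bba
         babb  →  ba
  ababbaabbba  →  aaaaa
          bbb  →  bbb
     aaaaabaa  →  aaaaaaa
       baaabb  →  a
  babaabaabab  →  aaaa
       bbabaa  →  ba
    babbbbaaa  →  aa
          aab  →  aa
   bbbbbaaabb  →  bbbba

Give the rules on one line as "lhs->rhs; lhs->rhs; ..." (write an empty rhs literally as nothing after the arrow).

  | aabbbbbb => aabbbbb => aabbbb => aabbb => aabb => aab => aa
  | bbab => bba
  | babb => bab => ba
  | ababbaabbba => aabbaabbba => aabaabbba => aaaabbba => aaaabba => aaaaba => aaaaa

ab->a; baa->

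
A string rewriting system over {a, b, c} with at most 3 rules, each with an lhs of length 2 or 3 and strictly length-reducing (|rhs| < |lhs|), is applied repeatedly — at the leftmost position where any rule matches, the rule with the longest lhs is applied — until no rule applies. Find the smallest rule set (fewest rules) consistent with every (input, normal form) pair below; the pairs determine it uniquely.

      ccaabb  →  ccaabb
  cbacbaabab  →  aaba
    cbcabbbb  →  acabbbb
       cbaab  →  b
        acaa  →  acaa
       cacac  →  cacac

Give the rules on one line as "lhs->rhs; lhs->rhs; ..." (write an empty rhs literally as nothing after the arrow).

  | ccaabb
  | cbacbaabab => aacbaabab => aaaaabab => aabab => aaba
  | cbcabbbb => acabbbb
  | cbaab => aaab => b

aaa->; bab->ba; cb->a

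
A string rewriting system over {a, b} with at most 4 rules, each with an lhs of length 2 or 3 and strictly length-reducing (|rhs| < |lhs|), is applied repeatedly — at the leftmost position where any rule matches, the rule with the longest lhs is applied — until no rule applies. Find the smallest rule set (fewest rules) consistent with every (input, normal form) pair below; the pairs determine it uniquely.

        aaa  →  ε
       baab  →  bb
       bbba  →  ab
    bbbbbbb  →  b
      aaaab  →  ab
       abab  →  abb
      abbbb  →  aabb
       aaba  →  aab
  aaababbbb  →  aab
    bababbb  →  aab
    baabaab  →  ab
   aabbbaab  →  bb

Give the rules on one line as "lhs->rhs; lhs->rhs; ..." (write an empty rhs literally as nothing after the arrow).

  | aaa => ε
  | baab => bab => bb
  | bbba => aba => ab
  | bbbbbbb => abbbbb => aabbb => aaab => b

aaa->; ba->b; bbb->ab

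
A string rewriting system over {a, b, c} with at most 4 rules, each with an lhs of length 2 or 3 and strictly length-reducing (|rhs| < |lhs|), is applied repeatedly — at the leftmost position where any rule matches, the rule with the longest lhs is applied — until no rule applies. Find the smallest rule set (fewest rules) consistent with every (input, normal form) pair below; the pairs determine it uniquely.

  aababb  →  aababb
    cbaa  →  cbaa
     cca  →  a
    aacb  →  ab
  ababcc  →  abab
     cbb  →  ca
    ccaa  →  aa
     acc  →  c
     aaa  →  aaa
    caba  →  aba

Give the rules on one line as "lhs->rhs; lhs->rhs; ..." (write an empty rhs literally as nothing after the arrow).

  | aababb
  | cbaa
  | cca => a
  | aacb => ab

ac->; cab->ab; cbb->ca; cc->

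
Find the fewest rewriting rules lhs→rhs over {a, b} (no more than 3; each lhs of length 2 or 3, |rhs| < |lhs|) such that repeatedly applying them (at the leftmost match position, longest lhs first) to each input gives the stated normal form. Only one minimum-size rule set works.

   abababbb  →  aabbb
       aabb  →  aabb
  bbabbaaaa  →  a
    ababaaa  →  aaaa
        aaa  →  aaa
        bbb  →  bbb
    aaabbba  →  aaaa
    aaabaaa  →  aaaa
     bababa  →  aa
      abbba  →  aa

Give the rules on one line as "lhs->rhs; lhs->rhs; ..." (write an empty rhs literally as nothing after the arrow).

  | abababbb => aabbb
  | aabb
  | bbabbaaaa => bbaaaa => bbaaa => bbaa => bba => ba => a
  | ababaaa => aaaa

ba->a; baa->ba; bab->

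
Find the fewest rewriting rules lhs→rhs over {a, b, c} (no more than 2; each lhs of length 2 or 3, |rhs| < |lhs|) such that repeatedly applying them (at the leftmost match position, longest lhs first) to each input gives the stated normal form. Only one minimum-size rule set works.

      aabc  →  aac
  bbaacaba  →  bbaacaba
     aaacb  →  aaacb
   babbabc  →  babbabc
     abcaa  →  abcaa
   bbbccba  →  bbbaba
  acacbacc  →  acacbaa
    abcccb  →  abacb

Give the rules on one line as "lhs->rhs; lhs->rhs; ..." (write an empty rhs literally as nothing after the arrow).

aab->aa; cc->a

  | aabc => aac
  | bbaacaba
  | aaacb
  | babbabc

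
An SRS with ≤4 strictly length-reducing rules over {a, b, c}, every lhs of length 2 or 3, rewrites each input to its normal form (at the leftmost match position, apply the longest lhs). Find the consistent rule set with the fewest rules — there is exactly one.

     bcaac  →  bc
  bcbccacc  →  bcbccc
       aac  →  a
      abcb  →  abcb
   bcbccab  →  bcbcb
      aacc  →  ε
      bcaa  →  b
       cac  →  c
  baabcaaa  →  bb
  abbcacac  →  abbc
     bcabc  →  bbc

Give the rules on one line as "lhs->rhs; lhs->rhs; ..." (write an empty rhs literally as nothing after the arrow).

  | bcaac => bac => bc
  | bcbccacc => bcbccc
  | aac => a
  | abcb

ac->; ba->b; ca->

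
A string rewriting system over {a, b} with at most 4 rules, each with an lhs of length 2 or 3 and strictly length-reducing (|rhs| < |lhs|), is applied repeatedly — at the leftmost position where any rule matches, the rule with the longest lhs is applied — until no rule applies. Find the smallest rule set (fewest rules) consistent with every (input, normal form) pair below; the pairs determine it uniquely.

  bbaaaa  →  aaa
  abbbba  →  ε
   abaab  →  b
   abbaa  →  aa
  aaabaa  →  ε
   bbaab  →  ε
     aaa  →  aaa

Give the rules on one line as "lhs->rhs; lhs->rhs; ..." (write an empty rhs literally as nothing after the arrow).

  | bbaaaa => aaa
  | abbbba => bba => ε
  | abaab => bab => b
  | abbaa => aa

ab->; aba->b; abb->; bba->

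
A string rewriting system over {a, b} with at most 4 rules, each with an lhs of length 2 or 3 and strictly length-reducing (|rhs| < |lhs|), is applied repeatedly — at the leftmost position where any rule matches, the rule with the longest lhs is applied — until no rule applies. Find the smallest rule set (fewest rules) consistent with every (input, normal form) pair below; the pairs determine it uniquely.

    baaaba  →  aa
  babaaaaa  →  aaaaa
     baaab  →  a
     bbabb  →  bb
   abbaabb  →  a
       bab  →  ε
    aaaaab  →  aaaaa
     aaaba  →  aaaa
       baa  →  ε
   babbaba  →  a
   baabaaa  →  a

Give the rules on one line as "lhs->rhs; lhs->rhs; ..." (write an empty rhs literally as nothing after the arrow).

  | baaaba => aba => aa
  | babaaaaa => aaaaa
  | baaab => ab => a
  | bbabb => bb

ab->a; abb->; baa->; bab->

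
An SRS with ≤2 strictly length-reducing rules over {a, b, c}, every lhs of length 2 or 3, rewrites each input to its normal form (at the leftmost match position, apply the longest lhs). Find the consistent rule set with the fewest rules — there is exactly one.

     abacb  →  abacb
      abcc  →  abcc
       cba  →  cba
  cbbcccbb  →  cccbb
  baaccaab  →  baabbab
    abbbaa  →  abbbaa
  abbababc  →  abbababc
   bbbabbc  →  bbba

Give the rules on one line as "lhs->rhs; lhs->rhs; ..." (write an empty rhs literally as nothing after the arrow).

bbc->; cca->bb

  | abacb
  | abcc
  | cba
  | cbbcccbb => cccbb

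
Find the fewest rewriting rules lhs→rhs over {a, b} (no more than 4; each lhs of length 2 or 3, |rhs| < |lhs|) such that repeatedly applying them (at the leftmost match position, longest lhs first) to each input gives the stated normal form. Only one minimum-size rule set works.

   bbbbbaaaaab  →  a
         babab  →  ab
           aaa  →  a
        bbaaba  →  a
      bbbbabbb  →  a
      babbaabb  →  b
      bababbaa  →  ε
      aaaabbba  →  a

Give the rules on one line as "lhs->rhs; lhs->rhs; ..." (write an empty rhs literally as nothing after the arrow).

  | bbbbbaaaaab => bbbbbaaaab => bbbbbaaab => bbbbbaab => bbbbbab => bbbbaa => bbbba => bbba => bba => ba => a
  | babab => aaab => ab
  | aaa => a
  | bbaaba => bbaba => baaa => baa => ba => a

aa->; ba->a; baa->ba; bab->aa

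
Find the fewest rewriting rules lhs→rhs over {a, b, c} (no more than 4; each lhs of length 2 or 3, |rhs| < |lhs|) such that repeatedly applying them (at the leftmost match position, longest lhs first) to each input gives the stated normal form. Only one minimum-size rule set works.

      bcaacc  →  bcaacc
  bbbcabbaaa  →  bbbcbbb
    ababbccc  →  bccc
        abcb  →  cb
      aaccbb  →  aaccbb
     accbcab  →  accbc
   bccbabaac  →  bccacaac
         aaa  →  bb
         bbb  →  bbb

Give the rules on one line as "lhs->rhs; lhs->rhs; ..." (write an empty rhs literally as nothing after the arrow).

aaa->bb; ab->; bab->ac

  | bcaacc
  | bbbcabbaaa => bbbcbaaa => bbbcbbb
  | ababbccc => abbccc => bccc
  | abcb => cb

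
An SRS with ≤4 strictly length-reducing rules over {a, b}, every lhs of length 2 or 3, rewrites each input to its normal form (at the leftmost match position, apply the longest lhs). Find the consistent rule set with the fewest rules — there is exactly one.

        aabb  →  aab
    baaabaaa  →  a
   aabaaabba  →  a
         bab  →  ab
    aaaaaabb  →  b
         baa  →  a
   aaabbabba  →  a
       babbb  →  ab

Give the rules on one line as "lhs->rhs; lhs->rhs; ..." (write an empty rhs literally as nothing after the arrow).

  | aabb => aab
  | baaabaaa => aabaaa => aaaa => a
  | aabaaabba => aaaabba => abba => aba => a
  | bab => ab

aaa->; ba->; bab->ab; bb->b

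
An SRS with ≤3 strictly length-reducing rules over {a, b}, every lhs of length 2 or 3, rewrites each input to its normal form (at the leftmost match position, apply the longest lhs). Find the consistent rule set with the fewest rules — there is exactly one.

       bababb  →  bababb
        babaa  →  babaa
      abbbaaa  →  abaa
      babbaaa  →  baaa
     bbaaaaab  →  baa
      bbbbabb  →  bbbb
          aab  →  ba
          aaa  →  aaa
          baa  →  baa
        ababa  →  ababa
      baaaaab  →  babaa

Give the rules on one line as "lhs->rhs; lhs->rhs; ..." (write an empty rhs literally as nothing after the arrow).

  | bababb
  | babaa
  | abbbaaa => abaa
  | babbaaa => baaa

aab->ba; bba->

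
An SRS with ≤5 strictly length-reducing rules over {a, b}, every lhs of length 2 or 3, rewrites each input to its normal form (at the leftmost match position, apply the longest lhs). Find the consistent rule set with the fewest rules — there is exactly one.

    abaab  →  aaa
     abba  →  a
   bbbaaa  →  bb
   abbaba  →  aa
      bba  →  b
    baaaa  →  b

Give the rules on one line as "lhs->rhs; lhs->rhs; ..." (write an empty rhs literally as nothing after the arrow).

  | abaab => aaab => aaa
  | abba => a
  | bbbaaa => bbba => bb
  | abbaba => aba => aa

ab->a; abb->; ba->; baa->b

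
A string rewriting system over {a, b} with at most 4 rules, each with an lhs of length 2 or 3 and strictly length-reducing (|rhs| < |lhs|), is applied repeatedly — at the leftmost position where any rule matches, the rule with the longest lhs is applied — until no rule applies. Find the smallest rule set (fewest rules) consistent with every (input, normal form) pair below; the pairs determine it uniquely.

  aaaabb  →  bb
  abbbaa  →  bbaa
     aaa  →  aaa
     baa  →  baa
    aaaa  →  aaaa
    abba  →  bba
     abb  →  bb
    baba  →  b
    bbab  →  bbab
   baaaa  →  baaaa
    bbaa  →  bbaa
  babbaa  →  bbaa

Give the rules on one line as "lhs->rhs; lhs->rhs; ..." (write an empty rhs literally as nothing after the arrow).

  | aaaabb => aaabb => aabb => abb => bb
  | abbbaa => bbbaa => bbaa
  | aaa
  | baa

aba->; abb->bb; bbb->bb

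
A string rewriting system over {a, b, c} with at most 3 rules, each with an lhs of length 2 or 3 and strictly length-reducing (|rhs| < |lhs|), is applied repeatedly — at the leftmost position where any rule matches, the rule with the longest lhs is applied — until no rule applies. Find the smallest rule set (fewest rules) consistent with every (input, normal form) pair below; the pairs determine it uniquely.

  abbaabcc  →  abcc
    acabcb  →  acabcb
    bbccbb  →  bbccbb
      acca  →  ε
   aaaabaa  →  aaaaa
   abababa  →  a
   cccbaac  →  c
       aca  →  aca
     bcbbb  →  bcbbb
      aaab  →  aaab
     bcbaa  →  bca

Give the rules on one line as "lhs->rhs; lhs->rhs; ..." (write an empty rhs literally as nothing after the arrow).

  | abbaabcc => ababcc => abcc
  | acabcb
  | bbccbb
  | acca => ba => ε

acc->b; ba->; ccc->b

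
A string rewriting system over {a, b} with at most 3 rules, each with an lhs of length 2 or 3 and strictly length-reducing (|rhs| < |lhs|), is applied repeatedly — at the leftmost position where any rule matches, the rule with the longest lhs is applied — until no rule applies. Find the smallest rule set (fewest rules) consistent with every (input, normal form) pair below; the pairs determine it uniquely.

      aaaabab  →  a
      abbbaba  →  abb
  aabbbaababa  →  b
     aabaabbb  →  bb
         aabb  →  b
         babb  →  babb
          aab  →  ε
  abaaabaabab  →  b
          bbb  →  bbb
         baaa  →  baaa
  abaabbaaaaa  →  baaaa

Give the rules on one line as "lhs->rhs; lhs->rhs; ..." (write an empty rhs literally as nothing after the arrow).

aab->; aba->ba; bba->b

  | aaaabab => aaab => a
  | abbbaba => abbba => abb
  | aabbbaababa => bbaababa => bababa => bbaba => bba => b
  | aabaabbb => aabbb => bb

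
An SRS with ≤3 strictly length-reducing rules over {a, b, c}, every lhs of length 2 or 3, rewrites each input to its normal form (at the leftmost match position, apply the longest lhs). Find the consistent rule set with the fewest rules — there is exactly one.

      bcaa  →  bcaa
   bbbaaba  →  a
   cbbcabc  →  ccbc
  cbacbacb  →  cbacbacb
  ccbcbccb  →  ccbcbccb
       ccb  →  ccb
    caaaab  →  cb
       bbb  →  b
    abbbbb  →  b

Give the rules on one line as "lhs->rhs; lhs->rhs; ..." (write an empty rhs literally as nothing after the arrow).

  | bcaa
  | bbbaaba => baaba => baba => bba => a
  | cbbcabc => ccabc => ccbc
  | cbacbacb

ab->b; bb->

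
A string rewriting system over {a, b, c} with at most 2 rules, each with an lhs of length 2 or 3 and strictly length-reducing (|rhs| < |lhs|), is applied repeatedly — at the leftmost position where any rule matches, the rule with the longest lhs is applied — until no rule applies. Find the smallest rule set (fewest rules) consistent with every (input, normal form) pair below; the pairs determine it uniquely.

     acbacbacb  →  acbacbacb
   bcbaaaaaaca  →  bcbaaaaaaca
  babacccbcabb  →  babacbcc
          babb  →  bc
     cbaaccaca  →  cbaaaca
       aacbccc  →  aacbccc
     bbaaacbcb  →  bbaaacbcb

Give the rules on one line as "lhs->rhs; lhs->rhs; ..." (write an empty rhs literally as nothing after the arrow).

abb->c; acc->a

  | acbacbacb
  | bcbaaaaaaca
  | babacccbcabb => babacbcabb => babacbcc
  | babb => bc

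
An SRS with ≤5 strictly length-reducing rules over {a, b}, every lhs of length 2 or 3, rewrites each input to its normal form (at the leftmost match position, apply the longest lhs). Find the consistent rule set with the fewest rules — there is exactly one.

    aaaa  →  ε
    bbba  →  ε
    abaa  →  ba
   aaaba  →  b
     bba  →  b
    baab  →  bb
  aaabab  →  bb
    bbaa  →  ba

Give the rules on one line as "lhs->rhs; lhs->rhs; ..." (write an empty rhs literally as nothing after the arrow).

aa->; aba->b; bba->b; bbb->a

  | aaaa => aa => ε
  | bbba => aa => ε
  | abaa => ba
  | aaaba => aba => b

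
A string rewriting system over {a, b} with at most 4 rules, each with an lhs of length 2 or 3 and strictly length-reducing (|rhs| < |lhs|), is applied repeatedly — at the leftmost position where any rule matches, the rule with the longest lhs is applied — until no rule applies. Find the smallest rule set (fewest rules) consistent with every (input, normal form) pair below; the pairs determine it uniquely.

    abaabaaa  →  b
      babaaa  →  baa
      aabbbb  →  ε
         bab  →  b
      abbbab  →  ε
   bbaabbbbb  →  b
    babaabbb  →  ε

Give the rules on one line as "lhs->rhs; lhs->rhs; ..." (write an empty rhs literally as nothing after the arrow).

  | abaabaaa => aaabaaa => abbaaa => baaa => bab => b
  | babaaa => baaaa => baba => baa
  | aabbbb => abbb => bb => ε
  | bab => b

aaa->ab; ab->; aba->aa; bb->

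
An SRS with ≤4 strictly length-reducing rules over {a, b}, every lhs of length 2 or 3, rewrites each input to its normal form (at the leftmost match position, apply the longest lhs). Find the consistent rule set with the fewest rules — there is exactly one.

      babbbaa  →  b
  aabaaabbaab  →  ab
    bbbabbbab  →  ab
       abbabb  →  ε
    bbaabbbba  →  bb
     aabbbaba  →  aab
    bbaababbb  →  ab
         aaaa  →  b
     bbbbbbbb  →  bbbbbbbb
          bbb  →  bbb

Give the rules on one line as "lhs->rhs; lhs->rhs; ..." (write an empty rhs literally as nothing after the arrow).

  | babbbaa => abbbaa => baa => ba => b
  | aabaaabbaab => aabaabbaab => aababbaab => aaabbaab => bbbaab => bbbab => bbab => bab => ab
  | bbbabbbab => bbabbbab => babbbab => abbbab => bab => ab
  | abbabb => abb => ε

aaa->b; abb->; ba->b; bab->ab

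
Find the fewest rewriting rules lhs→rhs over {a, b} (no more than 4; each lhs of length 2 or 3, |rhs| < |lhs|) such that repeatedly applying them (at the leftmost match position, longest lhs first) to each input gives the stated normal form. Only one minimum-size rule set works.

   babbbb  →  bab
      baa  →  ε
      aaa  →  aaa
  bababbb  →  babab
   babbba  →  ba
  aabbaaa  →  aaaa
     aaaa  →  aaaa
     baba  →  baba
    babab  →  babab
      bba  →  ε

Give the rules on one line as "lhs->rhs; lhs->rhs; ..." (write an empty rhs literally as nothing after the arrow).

  | babbbb => babbb => babb => bab
  | baa => ε
  | aaa
  | bababbb => bababb => babab

baa->; bb->b; bba->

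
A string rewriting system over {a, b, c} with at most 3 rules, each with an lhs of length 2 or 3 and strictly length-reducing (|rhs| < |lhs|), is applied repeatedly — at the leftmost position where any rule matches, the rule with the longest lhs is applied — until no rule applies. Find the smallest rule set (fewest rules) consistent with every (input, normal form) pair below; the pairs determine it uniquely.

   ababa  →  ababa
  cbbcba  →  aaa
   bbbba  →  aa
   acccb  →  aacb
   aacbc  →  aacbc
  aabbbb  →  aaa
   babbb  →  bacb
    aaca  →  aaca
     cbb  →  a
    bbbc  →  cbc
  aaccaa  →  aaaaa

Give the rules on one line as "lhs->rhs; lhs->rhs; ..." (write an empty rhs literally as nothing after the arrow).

bb->c; cba->aa; cc->a

  | ababa
  | cbbcba => cccba => acba => aaa
  | bbbba => cbba => cca => aa
  | acccb => aacb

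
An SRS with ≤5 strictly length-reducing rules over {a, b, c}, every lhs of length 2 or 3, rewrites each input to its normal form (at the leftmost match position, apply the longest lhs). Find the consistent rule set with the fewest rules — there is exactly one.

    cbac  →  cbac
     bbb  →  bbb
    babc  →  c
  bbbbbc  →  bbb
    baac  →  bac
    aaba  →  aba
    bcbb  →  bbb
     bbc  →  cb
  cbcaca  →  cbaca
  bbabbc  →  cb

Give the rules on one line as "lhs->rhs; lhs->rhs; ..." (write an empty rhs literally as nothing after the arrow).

  | cbac
  | bbb
  | babc => c
  | bbbbbc => bbbcb => bcbb => bbb

aa->a; bab->; bbc->cb; bc->b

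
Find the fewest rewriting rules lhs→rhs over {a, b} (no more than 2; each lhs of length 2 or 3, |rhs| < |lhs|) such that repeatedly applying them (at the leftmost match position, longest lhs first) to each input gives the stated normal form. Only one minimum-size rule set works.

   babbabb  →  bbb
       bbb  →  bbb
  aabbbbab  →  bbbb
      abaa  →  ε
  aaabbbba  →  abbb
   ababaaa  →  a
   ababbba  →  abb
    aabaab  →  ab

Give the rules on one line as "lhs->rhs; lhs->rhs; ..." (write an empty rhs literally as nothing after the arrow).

aa->; ba->

  | babbabb => bbabb => bbb
  | bbb
  | aabbbbab => bbbbab => bbbb
  | abaa => aa => ε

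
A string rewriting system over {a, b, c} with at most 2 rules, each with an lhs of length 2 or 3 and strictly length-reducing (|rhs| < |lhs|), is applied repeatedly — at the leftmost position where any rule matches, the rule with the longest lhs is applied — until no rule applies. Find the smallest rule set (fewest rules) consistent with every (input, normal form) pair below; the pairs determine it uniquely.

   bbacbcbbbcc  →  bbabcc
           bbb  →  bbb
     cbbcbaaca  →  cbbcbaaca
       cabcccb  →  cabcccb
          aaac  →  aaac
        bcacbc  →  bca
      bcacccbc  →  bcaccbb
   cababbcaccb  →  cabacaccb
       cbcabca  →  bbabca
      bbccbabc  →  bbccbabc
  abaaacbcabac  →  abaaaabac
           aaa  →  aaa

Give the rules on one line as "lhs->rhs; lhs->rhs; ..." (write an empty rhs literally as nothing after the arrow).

  | bbacbcbbbcc => bbabbbbbcc => bbabbbcc => bbabcc
  | bbb
  | cbbcbaaca
  | cabcccb

abb->a; cbc->bb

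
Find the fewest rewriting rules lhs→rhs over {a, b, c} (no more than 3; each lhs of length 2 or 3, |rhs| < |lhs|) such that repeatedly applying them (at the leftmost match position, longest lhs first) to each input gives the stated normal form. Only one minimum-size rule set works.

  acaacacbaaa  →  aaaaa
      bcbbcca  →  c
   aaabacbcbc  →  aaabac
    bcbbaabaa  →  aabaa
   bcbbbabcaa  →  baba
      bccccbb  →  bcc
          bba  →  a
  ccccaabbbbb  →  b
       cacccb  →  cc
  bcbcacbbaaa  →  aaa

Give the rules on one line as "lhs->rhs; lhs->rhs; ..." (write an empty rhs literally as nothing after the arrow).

bb->; ca->; cb->

  | acaacacbaaa => aacacbaaa => aacbaaa => aaaaa
  | bcbbcca => bbcca => cca => c
  | aaabacbcbc => aaabacbc => aaabac
  | bcbbaabaa => bbaabaa => aabaa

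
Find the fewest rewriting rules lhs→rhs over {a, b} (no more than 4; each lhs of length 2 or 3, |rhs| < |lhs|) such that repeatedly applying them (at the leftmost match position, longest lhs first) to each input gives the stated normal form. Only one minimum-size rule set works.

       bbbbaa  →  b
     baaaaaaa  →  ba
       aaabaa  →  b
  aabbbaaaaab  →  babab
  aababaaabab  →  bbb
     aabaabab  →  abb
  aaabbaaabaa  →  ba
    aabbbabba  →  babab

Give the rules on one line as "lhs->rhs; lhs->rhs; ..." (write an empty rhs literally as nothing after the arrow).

  | bbbbaa => bbaba => abba => aab => b
  | baaaaaaa => baaaa => ba
  | aaabaa => baa => b
  | aabbbaaaaab => bbbaaaaab => babaaaab => babab

aa->; aaa->; bba->ab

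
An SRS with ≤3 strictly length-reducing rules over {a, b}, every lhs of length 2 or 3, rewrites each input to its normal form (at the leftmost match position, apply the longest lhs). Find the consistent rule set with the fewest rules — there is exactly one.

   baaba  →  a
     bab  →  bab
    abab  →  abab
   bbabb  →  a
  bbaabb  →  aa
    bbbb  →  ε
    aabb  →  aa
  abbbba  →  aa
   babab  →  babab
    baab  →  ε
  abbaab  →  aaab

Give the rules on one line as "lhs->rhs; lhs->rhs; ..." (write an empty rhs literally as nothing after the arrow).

baa->b; bb->

  | baaba => bba => a
  | bab
  | abab
  | bbabb => abb => a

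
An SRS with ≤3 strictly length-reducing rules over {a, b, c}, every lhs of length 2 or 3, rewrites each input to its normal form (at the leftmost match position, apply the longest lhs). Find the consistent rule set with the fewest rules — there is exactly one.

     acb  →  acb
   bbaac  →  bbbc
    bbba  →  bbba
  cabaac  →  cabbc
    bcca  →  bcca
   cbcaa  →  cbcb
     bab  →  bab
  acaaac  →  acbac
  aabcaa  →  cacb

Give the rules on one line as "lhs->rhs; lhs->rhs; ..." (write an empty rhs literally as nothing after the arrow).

aa->b; aab->ca

  | acb
  | bbaac => bbbc
  | bbba
  | cabaac => cabbc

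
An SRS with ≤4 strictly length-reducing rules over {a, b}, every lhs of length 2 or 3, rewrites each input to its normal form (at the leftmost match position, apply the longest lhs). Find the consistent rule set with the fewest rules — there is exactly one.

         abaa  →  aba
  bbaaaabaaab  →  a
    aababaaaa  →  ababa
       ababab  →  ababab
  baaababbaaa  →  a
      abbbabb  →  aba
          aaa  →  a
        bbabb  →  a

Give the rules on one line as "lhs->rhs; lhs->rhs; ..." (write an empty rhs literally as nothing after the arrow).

  | abaa => aba
  | bbaaaabaaab => aaaaabaaab => bbaabaaab => aaabaaab => bbbaaab => abaaab => abbbb => aabb => abb => aa => a
  | aababaaaa => ababaaaa => ababbba => abaaba => ababa
  | ababab

aa->a; aaa->bb; bb->a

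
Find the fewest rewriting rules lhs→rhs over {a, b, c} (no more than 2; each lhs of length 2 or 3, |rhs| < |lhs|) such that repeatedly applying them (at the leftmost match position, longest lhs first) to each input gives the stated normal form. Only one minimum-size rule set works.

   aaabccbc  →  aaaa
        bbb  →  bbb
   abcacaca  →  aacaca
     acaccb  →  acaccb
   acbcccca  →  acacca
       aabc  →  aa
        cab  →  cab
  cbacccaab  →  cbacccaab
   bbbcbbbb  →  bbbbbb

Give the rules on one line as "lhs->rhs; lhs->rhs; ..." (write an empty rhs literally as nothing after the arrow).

  | aaabccbc => aaaabc => aaaa
  | bbb
  | abcacaca => aacaca
  | acaccb

bc->; bcc->a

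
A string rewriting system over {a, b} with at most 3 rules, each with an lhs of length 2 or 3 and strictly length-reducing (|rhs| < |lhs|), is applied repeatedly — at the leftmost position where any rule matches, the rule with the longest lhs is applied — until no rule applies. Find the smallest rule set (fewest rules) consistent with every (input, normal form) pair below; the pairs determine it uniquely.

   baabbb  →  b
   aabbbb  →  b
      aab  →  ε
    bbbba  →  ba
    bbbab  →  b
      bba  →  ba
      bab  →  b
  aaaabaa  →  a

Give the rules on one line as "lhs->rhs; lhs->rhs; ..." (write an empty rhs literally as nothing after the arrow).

aa->a; ab->; bb->b

  | baabbb => babbb => bbb => bb => b
  | aabbbb => abbbb => bbb => bb => b
  | aab => ab => ε
  | bbbba => bbba => bba => ba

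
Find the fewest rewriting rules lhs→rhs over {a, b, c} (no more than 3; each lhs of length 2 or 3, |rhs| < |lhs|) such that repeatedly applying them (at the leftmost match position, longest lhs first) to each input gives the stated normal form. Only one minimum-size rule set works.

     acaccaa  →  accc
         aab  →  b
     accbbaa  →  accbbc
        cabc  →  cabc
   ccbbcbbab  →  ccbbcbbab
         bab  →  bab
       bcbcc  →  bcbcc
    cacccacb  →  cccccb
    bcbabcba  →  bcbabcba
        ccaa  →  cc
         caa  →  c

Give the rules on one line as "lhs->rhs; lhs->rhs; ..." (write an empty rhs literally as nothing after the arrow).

  | acaccaa => acccaa => accc
  | aab => b
  | accbbaa => accbbc
  | cabc

aa->; baa->bc; cac->cc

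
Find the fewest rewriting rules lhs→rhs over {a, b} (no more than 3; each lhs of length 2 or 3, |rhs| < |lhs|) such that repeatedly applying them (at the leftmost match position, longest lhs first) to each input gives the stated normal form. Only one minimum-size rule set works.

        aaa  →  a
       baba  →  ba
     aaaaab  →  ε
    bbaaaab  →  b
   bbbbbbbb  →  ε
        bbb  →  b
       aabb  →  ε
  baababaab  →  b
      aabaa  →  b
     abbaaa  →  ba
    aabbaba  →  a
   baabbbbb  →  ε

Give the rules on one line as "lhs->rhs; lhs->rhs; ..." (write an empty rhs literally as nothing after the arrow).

aa->; ab->; bb->

  | aaa => a
  | baba => ba
  | aaaaab => aaab => ab => ε
  | bbaaaab => aaaab => aab => b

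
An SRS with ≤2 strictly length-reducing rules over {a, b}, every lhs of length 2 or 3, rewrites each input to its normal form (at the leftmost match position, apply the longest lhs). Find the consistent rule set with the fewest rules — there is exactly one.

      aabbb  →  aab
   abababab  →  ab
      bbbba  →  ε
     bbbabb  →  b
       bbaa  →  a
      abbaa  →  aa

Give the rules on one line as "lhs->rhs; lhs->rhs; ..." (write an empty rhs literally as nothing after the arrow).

  | aabbb => aabb => aab
  | abababab => ababab => abab => ab
  | bbbba => bbba => bba => ba => ε
  | bbbabb => bbabb => babb => bb => b

ba->; bb->b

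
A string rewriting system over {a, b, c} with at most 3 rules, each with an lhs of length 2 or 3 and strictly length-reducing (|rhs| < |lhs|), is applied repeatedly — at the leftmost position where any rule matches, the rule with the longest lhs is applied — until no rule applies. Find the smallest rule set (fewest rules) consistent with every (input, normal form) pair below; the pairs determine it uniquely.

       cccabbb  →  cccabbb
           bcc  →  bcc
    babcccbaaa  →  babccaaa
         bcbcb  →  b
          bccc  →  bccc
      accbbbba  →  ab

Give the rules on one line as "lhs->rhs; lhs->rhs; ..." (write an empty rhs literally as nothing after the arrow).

bba->b; cb->

  | cccabbb
  | bcc
  | babcccbaaa => babccaaa
  | bcbcb => bcb => b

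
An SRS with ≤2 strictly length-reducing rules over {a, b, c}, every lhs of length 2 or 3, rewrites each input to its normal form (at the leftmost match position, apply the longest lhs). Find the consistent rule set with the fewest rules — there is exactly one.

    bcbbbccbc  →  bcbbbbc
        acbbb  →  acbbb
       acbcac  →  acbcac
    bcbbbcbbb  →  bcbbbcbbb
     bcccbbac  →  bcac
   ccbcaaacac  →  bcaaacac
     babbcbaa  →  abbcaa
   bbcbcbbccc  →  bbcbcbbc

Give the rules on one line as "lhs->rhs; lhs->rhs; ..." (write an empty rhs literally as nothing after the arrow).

ba->a; cc->

  | bcbbbccbc => bcbbbbc
  | acbbb
  | acbcac
  | bcbbbcbbb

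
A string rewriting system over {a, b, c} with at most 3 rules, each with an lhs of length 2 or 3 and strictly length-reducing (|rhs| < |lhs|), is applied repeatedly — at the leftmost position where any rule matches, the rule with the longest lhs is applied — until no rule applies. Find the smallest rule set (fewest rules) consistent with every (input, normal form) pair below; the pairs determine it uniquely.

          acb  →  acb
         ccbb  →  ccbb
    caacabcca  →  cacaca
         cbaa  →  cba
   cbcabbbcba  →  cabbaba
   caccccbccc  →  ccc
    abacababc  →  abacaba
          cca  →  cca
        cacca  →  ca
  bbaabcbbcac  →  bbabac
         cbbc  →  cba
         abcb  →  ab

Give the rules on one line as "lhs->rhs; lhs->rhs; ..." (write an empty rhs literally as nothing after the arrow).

aa->a; acc->; bc->a

  | acb
  | ccbb
  | caacabcca => cacabcca => cacaaca => cacaca
  | cbaa => cba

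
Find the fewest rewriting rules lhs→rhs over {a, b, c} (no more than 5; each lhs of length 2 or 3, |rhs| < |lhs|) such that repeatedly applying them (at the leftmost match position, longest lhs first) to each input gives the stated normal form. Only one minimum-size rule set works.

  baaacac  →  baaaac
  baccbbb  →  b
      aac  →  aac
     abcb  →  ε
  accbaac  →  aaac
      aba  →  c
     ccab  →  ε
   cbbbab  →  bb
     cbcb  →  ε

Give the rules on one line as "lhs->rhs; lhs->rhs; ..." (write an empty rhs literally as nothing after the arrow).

  | baaacac => baaaac
  | baccbbb => bacbb => bab => b
  | aac
  | abcb => cb => ε

ab->; aba->c; ca->a; cb->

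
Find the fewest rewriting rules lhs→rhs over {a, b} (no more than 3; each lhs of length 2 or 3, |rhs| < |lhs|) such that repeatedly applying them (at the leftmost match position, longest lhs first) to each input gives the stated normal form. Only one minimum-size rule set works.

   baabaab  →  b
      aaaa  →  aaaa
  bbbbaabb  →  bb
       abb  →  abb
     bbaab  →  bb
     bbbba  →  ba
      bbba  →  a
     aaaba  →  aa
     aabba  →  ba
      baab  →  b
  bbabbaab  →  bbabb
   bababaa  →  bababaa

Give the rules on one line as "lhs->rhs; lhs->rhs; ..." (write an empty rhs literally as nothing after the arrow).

aab->; bbb->

  | baabaab => baab => b
  | aaaa
  | bbbbaabb => baabb => bb
  | abb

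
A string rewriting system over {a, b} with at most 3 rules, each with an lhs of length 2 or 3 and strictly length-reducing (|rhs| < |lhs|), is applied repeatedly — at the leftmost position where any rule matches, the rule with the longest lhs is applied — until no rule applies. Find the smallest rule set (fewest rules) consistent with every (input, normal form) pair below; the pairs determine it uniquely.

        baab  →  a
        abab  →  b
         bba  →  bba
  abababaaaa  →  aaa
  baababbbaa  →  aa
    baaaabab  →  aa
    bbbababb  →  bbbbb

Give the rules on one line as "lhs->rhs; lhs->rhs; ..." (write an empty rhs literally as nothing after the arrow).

ab->; aba->; baa->aa

  | baab => aab => a
  | abab => b
  | bba
  | abababaaaa => babaaaa => baaa => aaa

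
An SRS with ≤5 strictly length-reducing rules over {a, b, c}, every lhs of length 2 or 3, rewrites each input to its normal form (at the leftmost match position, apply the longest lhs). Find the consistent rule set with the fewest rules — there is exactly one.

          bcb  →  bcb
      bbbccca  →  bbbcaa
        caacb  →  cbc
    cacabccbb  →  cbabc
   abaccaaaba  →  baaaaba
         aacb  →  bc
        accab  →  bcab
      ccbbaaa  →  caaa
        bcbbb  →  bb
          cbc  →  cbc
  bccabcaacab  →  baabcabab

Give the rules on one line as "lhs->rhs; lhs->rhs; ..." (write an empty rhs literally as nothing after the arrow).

  | bcb
  | bbbccca => bbbcaa
  | caacb => cabb => cbc
  | cacabccbb => cbabccbb => cbabc

abb->bc; ac->b; cbb->; cca->aa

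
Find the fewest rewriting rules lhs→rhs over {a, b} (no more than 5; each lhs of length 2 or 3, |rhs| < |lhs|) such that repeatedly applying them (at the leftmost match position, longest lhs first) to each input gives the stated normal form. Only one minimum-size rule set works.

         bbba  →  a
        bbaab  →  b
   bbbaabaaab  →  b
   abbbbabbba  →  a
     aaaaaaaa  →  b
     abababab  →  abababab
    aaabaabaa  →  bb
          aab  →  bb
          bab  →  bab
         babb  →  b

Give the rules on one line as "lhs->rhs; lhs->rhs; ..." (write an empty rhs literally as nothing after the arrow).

  | bbba => a
  | bbaab => bbbb => b
  | bbbaabaaab => aabaaab => bbaaab => bbaab => bbbb => b
  | abbbbabbba => bbabbba => bbba => a

aa->b; aaa->aa; abb->; bbb->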